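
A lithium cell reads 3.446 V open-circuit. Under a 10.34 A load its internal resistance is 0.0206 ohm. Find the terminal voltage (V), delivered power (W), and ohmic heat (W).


Step 1: V_terminal = OCV - I*R = 3.446 - 10.34 * 0.0206 = 3.233 V
Step 2: P_out = V_terminal * I = 3.233 * 10.34 = 33.43 W
Step 3: Q = I^2 * R = 10.34^2 * 0.0206 = 2.202 W

V=3.233 V, P=33.43 W, Q=2.202 W


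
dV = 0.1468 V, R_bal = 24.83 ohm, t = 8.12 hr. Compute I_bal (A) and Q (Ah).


I_bal = dV / R = 0.1468 / 24.83 = 0.0059122 A
Q = I_bal * t = 0.0059122 * 8.12 = 0.04801 Ah

I=0.0059122 A, Q=0.04801 Ah


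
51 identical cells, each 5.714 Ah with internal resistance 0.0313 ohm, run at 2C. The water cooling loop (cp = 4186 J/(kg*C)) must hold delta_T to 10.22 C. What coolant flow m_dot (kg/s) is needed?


Step 1: I = 2 * 5.714 = 11.428 A
Step 2: Q_cell = I^2 * R = 11.428^2 * 0.0313 = 4.0878 W
Step 3: Q_total = 51 * 4.0878 = 208.48 W
Step 4: m_dot = Q_total / (cp * dT) = 208.48 / (4186 * 10.22) = 0.004873 kg/s

0.004873 kg/s


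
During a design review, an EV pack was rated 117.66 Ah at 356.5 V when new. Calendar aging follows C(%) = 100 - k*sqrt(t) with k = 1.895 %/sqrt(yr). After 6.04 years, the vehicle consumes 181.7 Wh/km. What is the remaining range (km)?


Step 1: capacity retention = 100 - 1.895 * sqrt(6.04) = 100 - 1.895 * 2.4576 = 95.343%
Step 2: C_now = 117.66 * 95.343/100 = 112.18 Ah
Step 3: E_pack = V * C_now = 356.5 * 112.18 = 39992 Wh
Step 4: range = E_pack / consumption = 39992 / 181.7 = 220.1 km

220.1 km


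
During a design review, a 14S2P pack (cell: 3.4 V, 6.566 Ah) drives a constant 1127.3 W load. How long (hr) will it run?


Step 1: E_pack = Ns * V_cell * Np * C_cell = 14 * 3.4 * 2 * 6.566 = 625.08 Wh
Step 2: t = E_pack / P = 625.08 / 1127.3 = 0.5545 hr

0.5545 hr


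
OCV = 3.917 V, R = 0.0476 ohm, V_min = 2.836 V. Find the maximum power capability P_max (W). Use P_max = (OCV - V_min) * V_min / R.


dV = OCV - V_min = 1.081 V (so I_max = dV / R)
P_max = dV * V_min / R = 1.081 * 2.836 / 0.0476 = 64.41 W

64.41 W


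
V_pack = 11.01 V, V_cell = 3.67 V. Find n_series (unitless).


Rearranging: n = V_pack / V_cell = 11.01 / 3.67 = 3 cells

3


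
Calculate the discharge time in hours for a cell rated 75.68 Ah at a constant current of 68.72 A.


Runtime = 75.68 Ah / 68.72 A = 1.101 hr

1.101 hr


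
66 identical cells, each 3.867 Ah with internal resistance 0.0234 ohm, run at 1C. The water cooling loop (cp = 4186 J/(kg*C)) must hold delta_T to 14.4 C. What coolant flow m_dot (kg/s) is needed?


Step 1: I = 1 * 3.867 = 3.867 A
Step 2: Q_cell = I^2 * R = 3.867^2 * 0.0234 = 0.34992 W
Step 3: Q_total = 66 * 0.34992 = 23.095 W
Step 4: m_dot = Q_total / (cp * dT) = 23.095 / (4186 * 14.4) = 3.831e-04 kg/s

3.831e-04 kg/s


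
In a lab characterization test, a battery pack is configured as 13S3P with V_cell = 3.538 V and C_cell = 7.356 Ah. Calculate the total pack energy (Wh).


V_pack = 13 * 3.538 = 45.994 V
C_pack = 3 * 7.356 = 22.068 Ah
E = V_pack * C_pack = 45.994 * 22.068 = 1015 Wh

1015 Wh


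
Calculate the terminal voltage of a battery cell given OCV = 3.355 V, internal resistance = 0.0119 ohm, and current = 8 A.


IR drop = 8 * 0.0119 = 0.0952 V
V = 3.355 - 0.0952 = 3.260 V

3.260 V


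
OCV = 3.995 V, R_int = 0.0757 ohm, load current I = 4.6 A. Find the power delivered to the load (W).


Step 1: V_terminal = OCV - I*R = 3.995 - 4.6 * 0.0757 = 3.6468 V
Step 2: P_out = V_terminal * I = 3.6468 * 4.6 = 16.78 W

16.78 W


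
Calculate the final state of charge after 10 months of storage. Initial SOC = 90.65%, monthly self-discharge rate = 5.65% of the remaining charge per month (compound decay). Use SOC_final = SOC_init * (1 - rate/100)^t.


Monthly retention factor = 1 - 5.65/100 = 0.9435
Over 10 months: factor^10 = 0.55901
SOC_final = 90.65 * 0.55901 = 50.67%

50.67%


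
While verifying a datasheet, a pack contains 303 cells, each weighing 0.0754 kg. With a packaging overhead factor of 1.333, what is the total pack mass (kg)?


m_pack = n * m_cell * overhead = 303 * 0.0754 * 1.333 = 30.45 kg

30.45 kg


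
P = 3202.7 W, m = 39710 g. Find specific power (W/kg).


Convert: m = 39710 g = 39.71 kg
Specific power = 3202.7 W / 39.71 kg = 80.65 W/kg

80.65 W/kg


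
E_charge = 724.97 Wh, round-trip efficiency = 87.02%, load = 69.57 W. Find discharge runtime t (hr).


Step 1: E_discharge = eta/100 * E_charge = 87.02/100 * 724.97 = 630.87 Wh
Step 2: t = E_discharge / P = 630.87 / 69.57 = 9.068 hr

9.068 hr


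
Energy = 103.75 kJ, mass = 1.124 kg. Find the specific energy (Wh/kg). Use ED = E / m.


Convert: E = 103.75 kJ = 28.819 Wh
ED = E / m = 28.819 / 1.124 = 25.64 Wh/kg

25.64 Wh/kg


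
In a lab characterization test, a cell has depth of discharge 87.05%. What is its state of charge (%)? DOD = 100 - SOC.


SOC = 100 - DOD = 100 - 87.05 = 12.95%

12.95%


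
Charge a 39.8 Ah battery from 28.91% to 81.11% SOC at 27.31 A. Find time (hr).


Step 1: dSOC = 81.11% - 28.91% = 52.2%
Step 2: delta_Ah = 39.8 * 52.2 / 100 = 20.776 Ah
Step 3: t = 20.776 / 27.31 = 0.7607 hr

0.7607 hr


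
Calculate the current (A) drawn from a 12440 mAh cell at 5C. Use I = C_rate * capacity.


Convert: capacity = 12440 mAh = 12.44 Ah
I = C_rate * capacity = 5 * 12.44 = 62.2 A

62.2 A


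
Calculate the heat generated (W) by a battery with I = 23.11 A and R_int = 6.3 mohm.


Convert: R = 6.3 mohm = 0.0063 ohm
Q = I^2 * R = 23.11^2 * 0.0063 = 3.365 W

3.365 W


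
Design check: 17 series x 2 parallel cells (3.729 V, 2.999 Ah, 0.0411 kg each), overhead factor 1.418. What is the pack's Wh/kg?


Step 1: V_pack = 17 * 3.729 = 63.393 V
Step 2: C_pack = 2 * 2.999 = 5.998 Ah
Step 3: E_pack = V_pack * C_pack = 63.393 * 5.998 = 380.23 Wh
Step 4: m_pack = 17 * 2 * 0.0411 * 1.418 = 1.9815 kg
Step 5: ED = E_pack / m_pack = 380.23 / 1.9815 = 191.9 Wh/kg

191.9 Wh/kg


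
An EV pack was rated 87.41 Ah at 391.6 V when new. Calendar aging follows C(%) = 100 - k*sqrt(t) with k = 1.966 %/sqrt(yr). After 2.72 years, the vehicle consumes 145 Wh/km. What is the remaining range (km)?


Step 1: capacity retention = 100 - 1.966 * sqrt(2.72) = 100 - 1.966 * 1.6492 = 96.758%
Step 2: C_now = 87.41 * 96.758/100 = 84.576 Ah
Step 3: E_pack = V * C_now = 391.6 * 84.576 = 33120 Wh
Step 4: range = E_pack / consumption = 33120 / 145 = 228.4 km

228.4 km


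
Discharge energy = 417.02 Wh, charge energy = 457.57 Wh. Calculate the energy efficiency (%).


eta_e = E_dis / E_chg * 100 = 417.02 / 457.57 * 100 = 91.14%

91.14%


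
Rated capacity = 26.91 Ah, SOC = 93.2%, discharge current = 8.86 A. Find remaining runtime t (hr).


Step 1: remaining = SOC/100 * C_total = 93.2/100 * 26.91 = 25.08 Ah
Step 2: t = remaining / I = 25.08 / 8.86 = 2.831 hr

2.831 hr


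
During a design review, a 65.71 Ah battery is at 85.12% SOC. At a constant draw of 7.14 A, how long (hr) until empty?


Step 1: remaining = SOC/100 * C_total = 85.12/100 * 65.71 = 55.932 Ah
Step 2: t = remaining / I = 55.932 / 7.14 = 7.834 hr

7.834 hr


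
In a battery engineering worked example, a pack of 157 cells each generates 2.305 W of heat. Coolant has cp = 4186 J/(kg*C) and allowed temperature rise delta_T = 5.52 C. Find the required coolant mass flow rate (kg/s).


Step 1: Total heat Q = 157 * 2.305 W = 361.89 W
Step 2: denom = cp * dT = 4186 * 5.52 = 23107
Step 3: m_dot = 361.89 / 23107 = 0.01566 kg/s

0.01566 kg/s


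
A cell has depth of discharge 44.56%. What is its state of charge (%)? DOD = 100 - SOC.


SOC = 100 - DOD = 100 - 44.56 = 55.44%

55.44%


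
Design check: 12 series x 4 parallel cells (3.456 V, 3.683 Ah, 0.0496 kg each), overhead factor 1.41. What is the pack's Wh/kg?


Step 1: V_pack = 12 * 3.456 = 41.472 V
Step 2: C_pack = 4 * 3.683 = 14.732 Ah
Step 3: E_pack = V_pack * C_pack = 41.472 * 14.732 = 610.97 Wh
Step 4: m_pack = 12 * 4 * 0.0496 * 1.41 = 3.3569 kg
Step 5: ED = E_pack / m_pack = 610.97 / 3.3569 = 182.0 Wh/kg

182.0 Wh/kg


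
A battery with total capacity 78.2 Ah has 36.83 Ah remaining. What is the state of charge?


SOC = (remaining / total) * 100 = (36.83 / 78.2) * 100 = 47.10%

47.10%


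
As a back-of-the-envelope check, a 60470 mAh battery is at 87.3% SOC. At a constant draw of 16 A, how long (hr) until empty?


Convert: C_total = 60470 mAh = 60.47 Ah
Step 1: remaining = SOC/100 * C_total = 87.3/100 * 60.47 = 52.79 Ah
Step 2: t = remaining / I = 52.79 / 16 = 3.299 hr

3.299 hr


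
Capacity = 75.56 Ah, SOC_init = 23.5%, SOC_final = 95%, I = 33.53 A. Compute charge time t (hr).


Step 1: dSOC = 95% - 23.5% = 71.5%
Step 2: delta_Ah = 75.56 * 71.5 / 100 = 54.025 Ah
Step 3: t = 54.025 / 33.53 = 1.611 hr

1.611 hr


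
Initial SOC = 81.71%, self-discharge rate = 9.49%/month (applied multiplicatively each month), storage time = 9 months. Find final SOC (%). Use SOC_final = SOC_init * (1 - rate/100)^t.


decay = (1 - 9.49/100)^9 = 0.40763
SOC_final = 81.71 * 0.40763 = 33.31%

33.31%


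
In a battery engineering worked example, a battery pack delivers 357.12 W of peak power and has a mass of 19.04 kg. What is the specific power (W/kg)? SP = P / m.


Specific power = 357.12 W / 19.04 kg = 18.76 W/kg

18.76 W/kg


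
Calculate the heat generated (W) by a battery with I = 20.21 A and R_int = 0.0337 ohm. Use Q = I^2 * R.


Q = I^2 * R = 20.21^2 * 0.0337 = 13.76 W

13.76 W


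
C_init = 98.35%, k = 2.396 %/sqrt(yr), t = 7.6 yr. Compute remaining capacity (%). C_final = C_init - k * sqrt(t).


Step 1: sqrt(7.6 yr) = 2.7568
Step 2: drop = 2.396 * 2.7568 = 6.6053
Step 3: C_final = 98.35 - 6.6053 = 91.74%

91.74%


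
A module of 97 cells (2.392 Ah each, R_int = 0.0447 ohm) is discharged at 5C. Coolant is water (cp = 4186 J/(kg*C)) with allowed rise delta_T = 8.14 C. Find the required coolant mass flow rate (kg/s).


Step 1: I = 5 * 2.392 = 11.96 A
Step 2: Q_cell = I^2 * R = 11.96^2 * 0.0447 = 6.394 W
Step 3: Q_total = 97 * 6.394 = 620.22 W
Step 4: m_dot = Q_total / (cp * dT) = 620.22 / (4186 * 8.14) = 0.01820 kg/s

0.01820 kg/s


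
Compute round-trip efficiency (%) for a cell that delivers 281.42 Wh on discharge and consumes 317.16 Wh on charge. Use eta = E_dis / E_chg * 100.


Round-trip efficiency = 281.42/317.16 * 100% = 88.73%

88.73%


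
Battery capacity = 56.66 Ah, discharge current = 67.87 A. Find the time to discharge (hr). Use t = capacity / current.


t = capacity / current = 56.66 / 67.87 = 0.8348 hr

0.8348 hr


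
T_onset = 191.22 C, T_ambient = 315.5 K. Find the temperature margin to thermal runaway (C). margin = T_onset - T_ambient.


Convert: T_ambient = 315.5 K = 42.35 C
margin = 191.22 - 42.35 = 148.87 C

148.87 C


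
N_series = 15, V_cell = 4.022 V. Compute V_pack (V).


V_pack = n * V_cell = 15 * 4.022 = 60.33 V

60.33 V


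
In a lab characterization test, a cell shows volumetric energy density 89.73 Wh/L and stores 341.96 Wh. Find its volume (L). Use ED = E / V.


V = E / ED = 341.96 / 89.73 = 3.811 L

3.811 L


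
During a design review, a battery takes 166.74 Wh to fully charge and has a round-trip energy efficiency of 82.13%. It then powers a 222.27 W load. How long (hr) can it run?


Step 1: E_discharge = eta/100 * E_charge = 82.13/100 * 166.74 = 136.94 Wh
Step 2: t = E_discharge / P = 136.94 / 222.27 = 0.6161 hr

0.6161 hr


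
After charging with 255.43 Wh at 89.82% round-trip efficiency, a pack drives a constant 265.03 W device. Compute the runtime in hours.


Step 1: E_discharge = eta/100 * E_charge = 89.82/100 * 255.43 = 229.43 Wh
Step 2: t = E_discharge / P = 229.43 / 265.03 = 0.8657 hr

0.8657 hr


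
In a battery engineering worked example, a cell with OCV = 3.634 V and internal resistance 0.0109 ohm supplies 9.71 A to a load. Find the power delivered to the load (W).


Step 1: V_terminal = OCV - I*R = 3.634 - 9.71 * 0.0109 = 3.5282 V
Step 2: P_out = V_terminal * I = 3.5282 * 9.71 = 34.26 W

34.26 W


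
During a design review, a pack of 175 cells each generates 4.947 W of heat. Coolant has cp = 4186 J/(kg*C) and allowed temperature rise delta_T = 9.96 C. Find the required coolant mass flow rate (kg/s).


Q_total = 175 * 4.947 = 865.73 W
m_dot = Q_total / (cp * dT) = 865.73 / (4186 * 9.96) = 0.02076 kg/s

0.02076 kg/s


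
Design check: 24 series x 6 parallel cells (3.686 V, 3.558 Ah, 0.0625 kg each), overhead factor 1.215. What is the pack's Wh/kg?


Step 1: V_pack = 24 * 3.686 = 88.464 V
Step 2: C_pack = 6 * 3.558 = 21.348 Ah
Step 3: E_pack = V_pack * C_pack = 88.464 * 21.348 = 1888.5 Wh
Step 4: m_pack = 24 * 6 * 0.0625 * 1.215 = 10.935 kg
Step 5: ED = E_pack / m_pack = 1888.5 / 10.935 = 172.7 Wh/kg

172.7 Wh/kg


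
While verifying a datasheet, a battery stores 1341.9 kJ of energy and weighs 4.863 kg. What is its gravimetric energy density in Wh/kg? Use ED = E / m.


Convert: E = 1341.9 kJ = 372.75 Wh
ED = E / m = 372.75 / 4.863 = 76.65 Wh/kg

76.65 Wh/kg


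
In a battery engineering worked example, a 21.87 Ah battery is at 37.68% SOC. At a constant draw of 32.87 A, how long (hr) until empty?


Step 1: remaining = SOC/100 * C_total = 37.68/100 * 21.87 = 8.2406 Ah
Step 2: t = remaining / I = 8.2406 / 32.87 = 0.2507 hr

0.2507 hr


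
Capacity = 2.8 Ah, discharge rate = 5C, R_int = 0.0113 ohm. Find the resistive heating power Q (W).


Step 1: I = C_rate * capacity = 5 * 2.8 = 14 A
Step 2: Q = I^2 * R = 14^2 * 0.0113 = 196 * 0.0113 = 2.215 W

2.215 W


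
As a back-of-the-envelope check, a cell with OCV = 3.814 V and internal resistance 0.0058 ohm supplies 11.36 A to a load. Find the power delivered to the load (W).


Step 1: V_terminal = OCV - I*R = 3.814 - 11.36 * 0.0058 = 3.7481 V
Step 2: P_out = V_terminal * I = 3.7481 * 11.36 = 42.58 W

42.58 W


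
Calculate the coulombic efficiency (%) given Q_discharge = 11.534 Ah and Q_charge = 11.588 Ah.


eta_c = Q_dis / Q_chg * 100 = 11.534 / 11.588 * 100 = 99.53%

99.53%


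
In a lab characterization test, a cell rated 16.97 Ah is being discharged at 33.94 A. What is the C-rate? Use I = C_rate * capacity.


Rearranging: C_rate = 33.94 / 16.97 = 2C

2C


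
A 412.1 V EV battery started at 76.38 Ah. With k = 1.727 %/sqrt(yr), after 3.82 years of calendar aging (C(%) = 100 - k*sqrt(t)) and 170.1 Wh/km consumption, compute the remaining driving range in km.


Step 1: capacity retention = 100 - 1.727 * sqrt(3.82) = 100 - 1.727 * 1.9545 = 96.625%
Step 2: C_now = 76.38 * 96.625/100 = 73.802 Ah
Step 3: E_pack = V * C_now = 412.1 * 73.802 = 30414 Wh
Step 4: range = E_pack / consumption = 30414 / 170.1 = 178.8 km

178.8 km


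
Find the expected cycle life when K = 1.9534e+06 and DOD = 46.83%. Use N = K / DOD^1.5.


Step 1: DOD^1.5 = 46.83^1.5 = 320.47
Step 2: N = 1.9534e+06 / 320.47 = 6095 cycles

6095 cycles


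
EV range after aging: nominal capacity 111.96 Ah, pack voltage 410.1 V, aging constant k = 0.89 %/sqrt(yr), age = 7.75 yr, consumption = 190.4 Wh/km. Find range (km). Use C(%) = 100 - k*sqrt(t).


Step 1: capacity retention = 100 - 0.89 * sqrt(7.75) = 100 - 0.89 * 2.7839 = 97.522%
Step 2: C_now = 111.96 * 97.522/100 = 109.19 Ah
Step 3: E_pack = V * C_now = 410.1 * 109.19 = 44779 Wh
Step 4: range = E_pack / consumption = 44779 / 190.4 = 235.2 km

235.2 km


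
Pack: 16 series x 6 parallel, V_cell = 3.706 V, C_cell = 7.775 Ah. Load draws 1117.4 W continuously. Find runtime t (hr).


Step 1: E_pack = Ns * V_cell * Np * C_cell = 16 * 3.706 * 6 * 7.775 = 2766.2 Wh
Step 2: t = E_pack / P = 2766.2 / 1117.4 = 2.476 hr

2.476 hr


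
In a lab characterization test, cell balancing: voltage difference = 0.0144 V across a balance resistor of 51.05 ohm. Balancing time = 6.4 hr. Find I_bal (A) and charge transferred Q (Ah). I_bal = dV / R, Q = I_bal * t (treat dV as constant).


I_bal = dV / R = 0.0144 / 51.05 = 2.8208e-04 A
Q = I_bal * t = 2.8208e-04 * 6.4 = 0.001805 Ah

I=2.8208e-04 A, Q=0.001805 Ah


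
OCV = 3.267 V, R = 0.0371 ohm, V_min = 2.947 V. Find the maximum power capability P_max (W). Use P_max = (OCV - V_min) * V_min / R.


P_max = (OCV - V_min) * V_min / R = (3.267 - 2.947) * 2.947 / 0.0371 = 0.32 * 2.947 / 0.0371 = 25.42 W

25.42 W


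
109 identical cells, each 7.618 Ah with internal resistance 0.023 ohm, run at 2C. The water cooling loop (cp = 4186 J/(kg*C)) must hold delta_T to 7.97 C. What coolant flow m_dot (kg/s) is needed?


Step 1: I = 2 * 7.618 = 15.236 A
Step 2: Q_cell = I^2 * R = 15.236^2 * 0.023 = 5.3391 W
Step 3: Q_total = 109 * 5.3391 = 581.96 W
Step 4: m_dot = Q_total / (cp * dT) = 581.96 / (4186 * 7.97) = 0.01744 kg/s

0.01744 kg/s


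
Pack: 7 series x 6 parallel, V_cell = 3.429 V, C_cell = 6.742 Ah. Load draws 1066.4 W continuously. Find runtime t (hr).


Step 1: E_pack = Ns * V_cell * Np * C_cell = 7 * 3.429 * 6 * 6.742 = 970.97 Wh
Step 2: t = E_pack / P = 970.97 / 1066.4 = 0.9105 hr

0.9105 hr


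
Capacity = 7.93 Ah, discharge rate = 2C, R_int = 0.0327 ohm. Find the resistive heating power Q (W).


Step 1: I = C_rate * capacity = 2 * 7.93 = 15.86 A
Step 2: Q = I^2 * R = 15.86^2 * 0.0327 = 251.54 * 0.0327 = 8.225 W

8.225 W


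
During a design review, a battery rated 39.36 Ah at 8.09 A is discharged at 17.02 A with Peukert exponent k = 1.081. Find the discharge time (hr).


t_rated = C / I_rated = 39.36 / 8.09 = 4.8653 hr
(I_rated/I)^k = (0.47532)^1.081 = 0.44753
t = t_rated * (I_rated/I)^k = 4.8653 * 0.44753 = 2.177 hr

2.177 hr


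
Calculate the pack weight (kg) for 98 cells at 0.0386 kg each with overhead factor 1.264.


m_pack = n * m_cell * overhead = 98 * 0.0386 * 1.264 = 4.781 kg

4.781 kg


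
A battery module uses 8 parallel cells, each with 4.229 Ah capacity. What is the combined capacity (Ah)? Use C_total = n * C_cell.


C_total = 8 * 4.229 = 33.832 Ah

33.832 Ah


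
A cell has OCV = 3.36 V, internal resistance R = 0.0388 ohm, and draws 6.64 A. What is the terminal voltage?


V = OCV - I*R = 3.36 - 6.64 * 0.0388 = 3.102 V

3.102 V


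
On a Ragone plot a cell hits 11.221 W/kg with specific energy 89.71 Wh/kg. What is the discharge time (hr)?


t = E / P = 89.71 / 11.221 = 7.995 hr

7.995 hr


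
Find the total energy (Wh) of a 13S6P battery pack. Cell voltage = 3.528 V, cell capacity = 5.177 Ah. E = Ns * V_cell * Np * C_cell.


V_pack = 13 * 3.528 = 45.864 V
C_pack = 6 * 5.177 = 31.062 Ah
E = V_pack * C_pack = 45.864 * 31.062 = 1425 Wh

1425 Wh


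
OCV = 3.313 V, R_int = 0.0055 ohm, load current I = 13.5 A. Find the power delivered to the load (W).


Step 1: V_terminal = OCV - I*R = 3.313 - 13.5 * 0.0055 = 3.2388 V
Step 2: P_out = V_terminal * I = 3.2388 * 13.5 = 43.72 W

43.72 W


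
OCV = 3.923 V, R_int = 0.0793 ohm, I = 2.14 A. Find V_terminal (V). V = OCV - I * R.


IR drop = 2.14 * 0.0793 = 0.1697 V
V = 3.923 - 0.1697 = 3.753 V

3.753 V


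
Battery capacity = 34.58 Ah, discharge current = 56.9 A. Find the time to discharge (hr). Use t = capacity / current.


Runtime = 34.58 Ah / 56.9 A = 0.6077 hr

0.6077 hr


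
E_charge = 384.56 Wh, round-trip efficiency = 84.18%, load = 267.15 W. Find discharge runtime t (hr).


Step 1: E_discharge = eta/100 * E_charge = 84.18/100 * 384.56 = 323.72 Wh
Step 2: t = E_discharge / P = 323.72 / 267.15 = 1.212 hr

1.212 hr


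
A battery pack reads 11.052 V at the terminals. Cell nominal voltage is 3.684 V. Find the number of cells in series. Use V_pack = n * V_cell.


n = V_pack / V_cell = 11.052 / 3.684 = 3

3


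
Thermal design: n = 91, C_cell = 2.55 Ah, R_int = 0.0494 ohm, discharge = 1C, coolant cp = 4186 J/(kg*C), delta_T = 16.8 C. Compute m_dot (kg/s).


Step 1: I = 1 * 2.55 = 2.55 A
Step 2: Q_cell = I^2 * R = 2.55^2 * 0.0494 = 0.32122 W
Step 3: Q_total = 91 * 0.32122 = 29.231 W
Step 4: m_dot = Q_total / (cp * dT) = 29.231 / (4186 * 16.8) = 4.157e-04 kg/s

4.157e-04 kg/s


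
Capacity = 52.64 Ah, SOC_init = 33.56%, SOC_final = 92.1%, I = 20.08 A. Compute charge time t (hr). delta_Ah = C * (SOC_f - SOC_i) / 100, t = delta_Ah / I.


Step 1: dSOC = 92.1% - 33.56% = 58.54%
Step 2: delta_Ah = 52.64 * 58.54 / 100 = 30.815 Ah
Step 3: t = 30.815 / 20.08 = 1.535 hr

1.535 hr


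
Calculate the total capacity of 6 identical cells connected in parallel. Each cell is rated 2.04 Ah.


Parallel capacities add: 6 * 2.04 Ah = 12.24 Ah

12.24 Ah


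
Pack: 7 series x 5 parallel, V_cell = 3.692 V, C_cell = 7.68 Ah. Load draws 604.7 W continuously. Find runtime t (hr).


Step 1: E_pack = Ns * V_cell * Np * C_cell = 7 * 3.692 * 5 * 7.68 = 992.41 Wh
Step 2: t = E_pack / P = 992.41 / 604.7 = 1.641 hr

1.641 hr


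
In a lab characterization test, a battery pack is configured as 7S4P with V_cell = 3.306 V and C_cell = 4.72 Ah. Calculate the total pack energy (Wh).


V_pack = 7 * 3.306 = 23.142 V
C_pack = 4 * 4.72 = 18.88 Ah
E = V_pack * C_pack = 23.142 * 18.88 = 436.9 Wh

436.9 Wh


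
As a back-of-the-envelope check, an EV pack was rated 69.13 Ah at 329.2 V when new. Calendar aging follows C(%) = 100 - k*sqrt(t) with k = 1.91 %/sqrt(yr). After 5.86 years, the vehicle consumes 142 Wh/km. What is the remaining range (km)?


Step 1: capacity retention = 100 - 1.91 * sqrt(5.86) = 100 - 1.91 * 2.4207 = 95.376%
Step 2: C_now = 69.13 * 95.376/100 = 65.933 Ah
Step 3: E_pack = V * C_now = 329.2 * 65.933 = 21705 Wh
Step 4: range = E_pack / consumption = 21705 / 142 = 152.9 km

152.9 km


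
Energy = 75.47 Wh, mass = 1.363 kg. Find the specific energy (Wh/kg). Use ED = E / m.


Specific energy = 75.47 Wh / 1.363 kg = 55.37 Wh/kg

55.37 Wh/kg


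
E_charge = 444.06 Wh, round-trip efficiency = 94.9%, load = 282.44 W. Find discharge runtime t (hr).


Step 1: E_discharge = eta/100 * E_charge = 94.9/100 * 444.06 = 421.41 Wh
Step 2: t = E_discharge / P = 421.41 / 282.44 = 1.492 hr

1.492 hr


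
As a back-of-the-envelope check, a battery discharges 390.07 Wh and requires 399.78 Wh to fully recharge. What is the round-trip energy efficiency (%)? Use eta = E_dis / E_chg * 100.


eta_e = E_dis / E_chg * 100 = 390.07 / 399.78 * 100 = 97.57%

97.57%


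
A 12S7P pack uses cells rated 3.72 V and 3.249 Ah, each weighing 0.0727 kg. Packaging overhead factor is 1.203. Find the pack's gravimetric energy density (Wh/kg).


Step 1: V_pack = 12 * 3.72 = 44.64 V
Step 2: C_pack = 7 * 3.249 = 22.743 Ah
Step 3: E_pack = V_pack * C_pack = 44.64 * 22.743 = 1015.2 Wh
Step 4: m_pack = 12 * 7 * 0.0727 * 1.203 = 7.3465 kg
Step 5: ED = E_pack / m_pack = 1015.2 / 7.3465 = 138.2 Wh/kg

138.2 Wh/kg


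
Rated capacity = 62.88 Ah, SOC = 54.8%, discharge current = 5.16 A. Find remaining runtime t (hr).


Step 1: remaining = SOC/100 * C_total = 54.8/100 * 62.88 = 34.458 Ah
Step 2: t = remaining / I = 34.458 / 5.16 = 6.678 hr

6.678 hr


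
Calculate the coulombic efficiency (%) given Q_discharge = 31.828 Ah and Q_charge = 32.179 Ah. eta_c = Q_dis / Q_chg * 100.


eta_c = Q_dis / Q_chg * 100 = 31.828 / 32.179 * 100 = 98.91%

98.91%


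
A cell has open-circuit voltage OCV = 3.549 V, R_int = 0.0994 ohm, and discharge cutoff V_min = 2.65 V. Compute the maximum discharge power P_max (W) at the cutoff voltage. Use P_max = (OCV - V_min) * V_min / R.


P_max = (OCV - V_min) * V_min / R = (3.549 - 2.65) * 2.65 / 0.0994 = 0.899 * 2.65 / 0.0994 = 23.97 W

23.97 W


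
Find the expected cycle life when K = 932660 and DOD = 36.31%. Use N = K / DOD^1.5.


Step 1: DOD^1.5 = 36.31^1.5 = 218.8
Step 2: N = 932660 / 218.8 = 4263 cycles

4263 cycles


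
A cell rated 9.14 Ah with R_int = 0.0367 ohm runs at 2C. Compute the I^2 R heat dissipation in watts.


Step 1: I = C_rate * capacity = 2 * 9.14 = 18.28 A
Step 2: Q = I^2 * R = 18.28^2 * 0.0367 = 334.16 * 0.0367 = 12.26 W

12.26 W


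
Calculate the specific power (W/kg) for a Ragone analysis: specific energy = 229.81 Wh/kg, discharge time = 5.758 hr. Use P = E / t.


Specific power = 229.81 Wh/kg / 5.758 hr = 39.91 W/kg

39.91 W/kg


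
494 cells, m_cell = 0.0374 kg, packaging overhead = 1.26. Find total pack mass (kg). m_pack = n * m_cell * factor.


Cell mass sum = 494 * 0.0374 = 18.476 kg
With overhead 1.26: m_pack = 18.476 * 1.26 = 23.28 kg

23.28 kg


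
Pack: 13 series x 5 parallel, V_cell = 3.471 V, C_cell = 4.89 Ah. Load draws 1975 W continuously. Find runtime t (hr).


Step 1: E_pack = Ns * V_cell * Np * C_cell = 13 * 3.471 * 5 * 4.89 = 1103.3 Wh
Step 2: t = E_pack / P = 1103.3 / 1975 = 0.5586 hr

0.5586 hr


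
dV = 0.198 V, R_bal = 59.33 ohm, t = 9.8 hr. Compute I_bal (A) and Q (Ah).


First, Ohm's law: I_bal = 0.198 V / 59.33 ohm = 0.0033373 A
Then Q = I * t = 0.0033373 A * 9.8 hr = 0.03271 Ah

I=0.0033373 A, Q=0.03271 Ah


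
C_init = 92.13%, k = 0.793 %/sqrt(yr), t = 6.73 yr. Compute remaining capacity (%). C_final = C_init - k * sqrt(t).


Step 1: sqrt(6.73 yr) = 2.5942
Step 2: drop = 0.793 * 2.5942 = 2.0572
Step 3: C_final = 92.13 - 2.0572 = 90.07%

90.07%


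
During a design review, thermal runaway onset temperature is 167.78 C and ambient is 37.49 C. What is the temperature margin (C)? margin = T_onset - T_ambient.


Safety margin = 167.78 C - 37.49 C = 130.29 C

130.29 C


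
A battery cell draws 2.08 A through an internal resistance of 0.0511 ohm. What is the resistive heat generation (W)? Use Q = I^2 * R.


I^2 = 4.3264
Q = 4.3264 * 0.0511 = 0.2211 W

0.2211 W


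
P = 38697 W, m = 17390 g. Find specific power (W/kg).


Convert: m = 17390 g = 17.39 kg
Specific power = 38697 W / 17.39 kg = 2225 W/kg

2225 W/kg


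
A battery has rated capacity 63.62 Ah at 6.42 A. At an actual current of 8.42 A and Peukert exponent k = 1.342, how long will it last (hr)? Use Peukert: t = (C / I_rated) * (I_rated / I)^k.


Step 1: t_rated = C / I_rated = 63.62 / 6.42 = 9.9097 hr
Step 2: ratio = 6.42 / 8.42 = 0.76247
Step 3: ratio^k = 0.76247^1.342 = 0.69493
Step 4: t = t_rated * ratio^k = 9.9097 * 0.69493 = 6.887 hr

6.887 hr


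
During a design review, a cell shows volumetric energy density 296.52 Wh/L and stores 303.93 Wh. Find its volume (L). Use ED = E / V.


V = E / ED = 303.93 / 296.52 = 1.025 L

1.025 L


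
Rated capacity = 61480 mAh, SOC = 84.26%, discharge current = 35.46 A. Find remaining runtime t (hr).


Convert: C_total = 61480 mAh = 61.48 Ah
Step 1: remaining = SOC/100 * C_total = 84.26/100 * 61.48 = 51.803 Ah
Step 2: t = remaining / I = 51.803 / 35.46 = 1.461 hr

1.461 hr


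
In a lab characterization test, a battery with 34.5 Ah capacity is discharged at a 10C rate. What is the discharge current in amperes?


I = C_rate * capacity = 10 * 34.5 = 345 A

345 A


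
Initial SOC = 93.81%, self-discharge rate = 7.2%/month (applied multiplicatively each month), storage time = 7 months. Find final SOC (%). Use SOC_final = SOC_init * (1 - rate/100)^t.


Monthly retention factor = 1 - 7.2/100 = 0.928
Over 7 months: factor^7 = 0.5927
SOC_final = 93.81 * 0.5927 = 55.60%

55.60%


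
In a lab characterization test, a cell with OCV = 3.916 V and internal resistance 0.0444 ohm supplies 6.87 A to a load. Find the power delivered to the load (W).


Step 1: V_terminal = OCV - I*R = 3.916 - 6.87 * 0.0444 = 3.611 V
Step 2: P_out = V_terminal * I = 3.611 * 6.87 = 24.81 W

24.81 W


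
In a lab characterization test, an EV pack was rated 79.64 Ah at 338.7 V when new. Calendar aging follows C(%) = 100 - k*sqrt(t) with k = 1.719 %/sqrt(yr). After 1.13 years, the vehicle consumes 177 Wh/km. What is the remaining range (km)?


Step 1: capacity retention = 100 - 1.719 * sqrt(1.13) = 100 - 1.719 * 1.063 = 98.173%
Step 2: C_now = 79.64 * 98.173/100 = 78.185 Ah
Step 3: E_pack = V * C_now = 338.7 * 78.185 = 26481 Wh
Step 4: range = E_pack / consumption = 26481 / 177 = 149.6 km

149.6 km


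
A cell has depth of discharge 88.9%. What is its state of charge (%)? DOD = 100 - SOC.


SOC = 100 - DOD = 100 - 88.9 = 11.1%

11.1%


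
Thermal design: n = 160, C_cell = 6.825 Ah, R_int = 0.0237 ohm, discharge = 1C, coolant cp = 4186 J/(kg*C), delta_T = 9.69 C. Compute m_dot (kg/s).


Step 1: I = 1 * 6.825 = 6.825 A
Step 2: Q_cell = I^2 * R = 6.825^2 * 0.0237 = 1.104 W
Step 3: Q_total = 160 * 1.104 = 176.64 W
Step 4: m_dot = Q_total / (cp * dT) = 176.64 / (4186 * 9.69) = 0.004355 kg/s

0.004355 kg/s


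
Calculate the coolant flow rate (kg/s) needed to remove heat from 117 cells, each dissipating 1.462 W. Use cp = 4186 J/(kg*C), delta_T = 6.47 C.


Step 1: Total heat Q = 117 * 1.462 W = 171.05 W
Step 2: denom = cp * dT = 4186 * 6.47 = 27083
Step 3: m_dot = 171.05 / 27083 = 0.006316 kg/s

0.006316 kg/s


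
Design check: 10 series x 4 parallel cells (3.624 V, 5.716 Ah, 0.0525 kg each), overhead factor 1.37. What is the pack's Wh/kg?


Step 1: V_pack = 10 * 3.624 = 36.24 V
Step 2: C_pack = 4 * 5.716 = 22.864 Ah
Step 3: E_pack = V_pack * C_pack = 36.24 * 22.864 = 828.59 Wh
Step 4: m_pack = 10 * 4 * 0.0525 * 1.37 = 2.877 kg
Step 5: ED = E_pack / m_pack = 828.59 / 2.877 = 288.0 Wh/kg

288.0 Wh/kg


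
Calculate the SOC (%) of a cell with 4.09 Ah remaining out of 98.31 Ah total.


SOC% = 4.09 / 98.31 * 100 = 4.160%

4.160%


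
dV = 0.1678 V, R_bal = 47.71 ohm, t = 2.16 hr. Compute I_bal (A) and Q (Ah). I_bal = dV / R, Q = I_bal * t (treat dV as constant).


I_bal = dV / R = 0.1678 / 47.71 = 0.0035171 A
Q = I_bal * t = 0.0035171 * 2.16 = 0.007597 Ah

I=0.0035171 A, Q=0.007597 Ah


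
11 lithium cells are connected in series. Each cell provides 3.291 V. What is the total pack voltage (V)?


V_pack = n * V_cell = 11 * 3.291 = 36.201 V

36.201 V


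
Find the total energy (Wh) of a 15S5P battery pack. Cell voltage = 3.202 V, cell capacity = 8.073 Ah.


V_pack = 15 * 3.202 = 48.03 V
C_pack = 5 * 8.073 = 40.365 Ah
E = V_pack * C_pack = 48.03 * 40.365 = 1939 Wh

1939 Wh


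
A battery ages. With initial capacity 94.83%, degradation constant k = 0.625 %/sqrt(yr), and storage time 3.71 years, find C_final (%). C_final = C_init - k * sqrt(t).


Step 1: sqrt(3.71 yr) = 1.9261
Step 2: drop = 0.625 * 1.9261 = 1.2038
Step 3: C_final = 94.83 - 1.2038 = 93.63%

93.63%


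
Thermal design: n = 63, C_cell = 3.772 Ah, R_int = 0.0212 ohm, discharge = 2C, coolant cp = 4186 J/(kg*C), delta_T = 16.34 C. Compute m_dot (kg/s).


Step 1: I = 2 * 3.772 = 7.544 A
Step 2: Q_cell = I^2 * R = 7.544^2 * 0.0212 = 1.2065 W
Step 3: Q_total = 63 * 1.2065 = 76.01 W
Step 4: m_dot = Q_total / (cp * dT) = 76.01 / (4186 * 16.34) = 0.001111 kg/s

0.001111 kg/s


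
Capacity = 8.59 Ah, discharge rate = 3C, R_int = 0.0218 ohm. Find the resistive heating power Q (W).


Step 1: I = C_rate * capacity = 3 * 8.59 = 25.77 A
Step 2: Q = I^2 * R = 25.77^2 * 0.0218 = 664.09 * 0.0218 = 14.48 W

14.48 W


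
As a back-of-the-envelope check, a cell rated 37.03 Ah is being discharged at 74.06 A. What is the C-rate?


C_rate = I / capacity = 74.06 / 37.03 = 2C

2C


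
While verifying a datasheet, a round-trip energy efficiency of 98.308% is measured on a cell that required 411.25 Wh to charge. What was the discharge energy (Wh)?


E_dis = eta/100 * E_chg = 98.308/100 * 411.25 = 404.3 Wh

404.3 Wh


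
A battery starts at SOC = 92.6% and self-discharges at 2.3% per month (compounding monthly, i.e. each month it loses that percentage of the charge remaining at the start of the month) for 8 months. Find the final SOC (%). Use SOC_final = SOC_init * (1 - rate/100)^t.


decay = (1 - 2.3/100)^8 = 0.83015
SOC_final = 92.6 * 0.83015 = 76.87%

76.87%


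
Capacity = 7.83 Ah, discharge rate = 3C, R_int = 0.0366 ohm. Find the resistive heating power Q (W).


Step 1: I = C_rate * capacity = 3 * 7.83 = 23.49 A
Step 2: Q = I^2 * R = 23.49^2 * 0.0366 = 551.78 * 0.0366 = 20.20 W

20.20 W


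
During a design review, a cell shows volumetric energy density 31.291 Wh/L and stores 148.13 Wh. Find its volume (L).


V = E / ED = 148.13 / 31.291 = 4.734 L

4.734 L


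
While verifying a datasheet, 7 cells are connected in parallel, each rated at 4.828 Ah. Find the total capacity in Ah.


Parallel capacities add: 7 * 4.828 Ah = 33.796 Ah

33.796 Ah


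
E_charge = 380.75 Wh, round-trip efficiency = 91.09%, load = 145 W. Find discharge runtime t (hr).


Step 1: E_discharge = eta/100 * E_charge = 91.09/100 * 380.75 = 346.83 Wh
Step 2: t = E_discharge / P = 346.83 / 145 = 2.392 hr

2.392 hr


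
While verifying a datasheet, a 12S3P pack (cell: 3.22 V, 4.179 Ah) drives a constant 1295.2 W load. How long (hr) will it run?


Step 1: E_pack = Ns * V_cell * Np * C_cell = 12 * 3.22 * 3 * 4.179 = 484.43 Wh
Step 2: t = E_pack / P = 484.43 / 1295.2 = 0.3740 hr

0.3740 hr


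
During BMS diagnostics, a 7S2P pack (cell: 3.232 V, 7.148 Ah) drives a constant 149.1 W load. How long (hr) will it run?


Step 1: E_pack = Ns * V_cell * Np * C_cell = 7 * 3.232 * 2 * 7.148 = 323.43 Wh
Step 2: t = E_pack / P = 323.43 / 149.1 = 2.169 hr

2.169 hr


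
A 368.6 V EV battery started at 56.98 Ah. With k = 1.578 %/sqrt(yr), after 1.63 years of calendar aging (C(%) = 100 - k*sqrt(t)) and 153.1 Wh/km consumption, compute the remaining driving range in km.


Step 1: capacity retention = 100 - 1.578 * sqrt(1.63) = 100 - 1.578 * 1.2767 = 97.985%
Step 2: C_now = 56.98 * 97.985/100 = 55.832 Ah
Step 3: E_pack = V * C_now = 368.6 * 55.832 = 20580 Wh
Step 4: range = E_pack / consumption = 20580 / 153.1 = 134.4 km

134.4 km


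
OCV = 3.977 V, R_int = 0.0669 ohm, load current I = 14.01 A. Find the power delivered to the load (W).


Step 1: V_terminal = OCV - I*R = 3.977 - 14.01 * 0.0669 = 3.0397 V
Step 2: P_out = V_terminal * I = 3.0397 * 14.01 = 42.59 W

42.59 W


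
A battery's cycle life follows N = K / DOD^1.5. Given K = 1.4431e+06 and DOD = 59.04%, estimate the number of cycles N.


Step 1: DOD^1.5 = 59.04^1.5 = 453.65
Step 2: N = 1.4431e+06 / 453.65 = 3181 cycles

3181 cycles


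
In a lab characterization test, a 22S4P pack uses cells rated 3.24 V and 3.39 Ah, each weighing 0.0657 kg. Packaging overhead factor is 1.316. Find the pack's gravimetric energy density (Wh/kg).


Step 1: V_pack = 22 * 3.24 = 71.28 V
Step 2: C_pack = 4 * 3.39 = 13.56 Ah
Step 3: E_pack = V_pack * C_pack = 71.28 * 13.56 = 966.56 Wh
Step 4: m_pack = 22 * 4 * 0.0657 * 1.316 = 7.6086 kg
Step 5: ED = E_pack / m_pack = 966.56 / 7.6086 = 127.0 Wh/kg

127.0 Wh/kg


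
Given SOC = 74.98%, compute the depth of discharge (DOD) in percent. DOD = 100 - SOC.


Complement of SOC: DOD = 100% - 74.98% = 25.02%

25.02%


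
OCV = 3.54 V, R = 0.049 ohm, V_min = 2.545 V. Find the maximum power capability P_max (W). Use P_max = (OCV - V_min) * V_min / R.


dV = OCV - V_min = 0.995 V (so I_max = dV / R)
P_max = dV * V_min / R = 0.995 * 2.545 / 0.049 = 51.68 W

51.68 W


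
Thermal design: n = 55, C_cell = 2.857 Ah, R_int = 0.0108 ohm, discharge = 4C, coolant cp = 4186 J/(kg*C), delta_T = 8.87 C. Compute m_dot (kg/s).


Step 1: I = 4 * 2.857 = 11.428 A
Step 2: Q_cell = I^2 * R = 11.428^2 * 0.0108 = 1.4105 W
Step 3: Q_total = 55 * 1.4105 = 77.578 W
Step 4: m_dot = Q_total / (cp * dT) = 77.578 / (4186 * 8.87) = 0.002089 kg/s

0.002089 kg/s


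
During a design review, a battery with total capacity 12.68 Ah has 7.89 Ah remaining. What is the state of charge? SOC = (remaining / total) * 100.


SOC = (remaining / total) * 100 = (7.89 / 12.68) * 100 = 62.22%

62.22%


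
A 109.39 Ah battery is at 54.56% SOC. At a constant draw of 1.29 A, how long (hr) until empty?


Step 1: remaining = SOC/100 * C_total = 54.56/100 * 109.39 = 59.683 Ah
Step 2: t = remaining / I = 59.683 / 1.29 = 46.27 hr

46.27 hr


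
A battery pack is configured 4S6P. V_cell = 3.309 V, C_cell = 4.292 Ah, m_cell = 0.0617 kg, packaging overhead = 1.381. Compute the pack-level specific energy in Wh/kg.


Step 1: V_pack = 4 * 3.309 = 13.236 V
Step 2: C_pack = 6 * 4.292 = 25.752 Ah
Step 3: E_pack = V_pack * C_pack = 13.236 * 25.752 = 340.85 Wh
Step 4: m_pack = 4 * 6 * 0.0617 * 1.381 = 2.045 kg
Step 5: ED = E_pack / m_pack = 340.85 / 2.045 = 166.7 Wh/kg

166.7 Wh/kg


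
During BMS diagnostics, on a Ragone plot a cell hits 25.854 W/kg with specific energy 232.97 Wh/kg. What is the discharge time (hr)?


t = E / P = 232.97 / 25.854 = 9.011 hr

9.011 hr


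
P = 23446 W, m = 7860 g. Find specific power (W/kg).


Convert: m = 7860 g = 7.86 kg
SP = P / m = 23446 / 7.86 = 2983 W/kg

2983 W/kg


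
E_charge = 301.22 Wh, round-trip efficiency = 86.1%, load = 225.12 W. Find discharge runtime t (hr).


Step 1: E_discharge = eta/100 * E_charge = 86.1/100 * 301.22 = 259.35 Wh
Step 2: t = E_discharge / P = 259.35 / 225.12 = 1.152 hr

1.152 hr


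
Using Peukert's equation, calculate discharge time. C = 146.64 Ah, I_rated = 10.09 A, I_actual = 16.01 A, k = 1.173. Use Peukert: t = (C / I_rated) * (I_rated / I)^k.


t_rated = C / I_rated = 146.64 / 10.09 = 14.533 hr
(I_rated/I)^k = (0.63023)^1.173 = 0.58185
t = t_rated * (I_rated/I)^k = 14.533 * 0.58185 = 8.456 hr

8.456 hr


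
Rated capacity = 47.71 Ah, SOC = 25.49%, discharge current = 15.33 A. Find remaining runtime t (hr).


Step 1: remaining = SOC/100 * C_total = 25.49/100 * 47.71 = 12.161 Ah
Step 2: t = remaining / I = 12.161 / 15.33 = 0.7933 hr

0.7933 hr


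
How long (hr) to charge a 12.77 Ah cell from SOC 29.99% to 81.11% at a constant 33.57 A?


delta_Ah = 12.77 * (81.11 - 29.99) / 100 = 6.528 Ah
t = delta_Ah / I = 6.528 / 33.57 = 0.1945 hr

0.1945 hr


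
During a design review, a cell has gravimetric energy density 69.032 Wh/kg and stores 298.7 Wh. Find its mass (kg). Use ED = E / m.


m = E / ED = 298.7 / 69.032 = 4.327 kg

4.327 kg


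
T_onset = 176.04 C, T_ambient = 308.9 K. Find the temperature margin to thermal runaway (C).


Convert: T_ambient = 308.9 K = 35.75 C
margin = 176.04 - 35.75 = 140.29 C

140.29 C


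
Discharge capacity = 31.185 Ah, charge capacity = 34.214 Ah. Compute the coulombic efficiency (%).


eta_c = Q_dis / Q_chg * 100 = 31.185 / 34.214 * 100 = 91.15%

91.15%


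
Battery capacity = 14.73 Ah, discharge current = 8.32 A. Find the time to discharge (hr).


t = capacity / current = 14.73 / 8.32 = 1.770 hr

1.770 hr


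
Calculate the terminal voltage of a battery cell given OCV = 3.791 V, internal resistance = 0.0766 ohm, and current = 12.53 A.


V = OCV - I*R = 3.791 - 12.53 * 0.0766 = 2.831 V

2.831 V


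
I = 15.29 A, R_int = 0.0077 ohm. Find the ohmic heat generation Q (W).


I^2 = 233.78
Q = 233.78 * 0.0077 = 1.800 W

1.800 W


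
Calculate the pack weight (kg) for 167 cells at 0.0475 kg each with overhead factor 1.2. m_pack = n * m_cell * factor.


m_pack = n * m_cell * overhead = 167 * 0.0475 * 1.2 = 9.519 kg

9.519 kg


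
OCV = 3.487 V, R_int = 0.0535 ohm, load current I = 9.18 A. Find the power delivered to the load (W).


Step 1: V_terminal = OCV - I*R = 3.487 - 9.18 * 0.0535 = 2.9959 V
Step 2: P_out = V_terminal * I = 2.9959 * 9.18 = 27.50 W

27.50 W


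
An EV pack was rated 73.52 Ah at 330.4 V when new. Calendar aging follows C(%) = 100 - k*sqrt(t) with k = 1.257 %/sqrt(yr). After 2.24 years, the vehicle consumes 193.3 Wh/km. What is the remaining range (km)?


Step 1: capacity retention = 100 - 1.257 * sqrt(2.24) = 100 - 1.257 * 1.4967 = 98.119%
Step 2: C_now = 73.52 * 98.119/100 = 72.137 Ah
Step 3: E_pack = V * C_now = 330.4 * 72.137 = 23834 Wh
Step 4: range = E_pack / consumption = 23834 / 193.3 = 123.3 km

123.3 km


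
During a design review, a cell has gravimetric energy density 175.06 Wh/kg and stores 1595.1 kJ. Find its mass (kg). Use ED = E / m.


Convert: E = 1595.1 kJ = 443.08 Wh
m = E / ED = 443.08 / 175.06 = 2.531 kg

2.531 kg


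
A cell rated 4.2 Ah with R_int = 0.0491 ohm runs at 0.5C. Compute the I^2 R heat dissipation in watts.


Step 1: I = C_rate * capacity = 0.5 * 4.2 = 2.1 A
Step 2: Q = I^2 * R = 2.1^2 * 0.0491 = 4.41 * 0.0491 = 0.2165 W

0.2165 W
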